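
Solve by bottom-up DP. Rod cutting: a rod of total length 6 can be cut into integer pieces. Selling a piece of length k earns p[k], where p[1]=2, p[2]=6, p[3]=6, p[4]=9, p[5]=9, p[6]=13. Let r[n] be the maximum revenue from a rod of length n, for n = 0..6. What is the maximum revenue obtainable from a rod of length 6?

   n    0    1    2    3    4    5    6
r[n]    0    2    6    8   12   14   18

18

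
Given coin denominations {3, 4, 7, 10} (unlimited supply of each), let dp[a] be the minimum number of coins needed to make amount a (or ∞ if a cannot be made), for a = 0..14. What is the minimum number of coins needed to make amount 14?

 a  0  1  2  3  4  5  6  7  8  9 10 11 12 13 14
dp  0  -  -  1  1  -  2  1  2  3  1  2  3  2  2
(- denotes ∞ / unreachable)

2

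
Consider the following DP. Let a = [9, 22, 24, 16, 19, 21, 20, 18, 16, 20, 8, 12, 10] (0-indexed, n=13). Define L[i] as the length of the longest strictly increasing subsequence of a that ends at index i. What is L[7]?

   i    0    1    2    3    4    5    6    7    8    9   10   11   12
a[i]    9   22   24   16   19   21   20   18   16   20    8   12   10
L[i]    1    2    3    2    3    4    4    3    2    4    1    2    2

3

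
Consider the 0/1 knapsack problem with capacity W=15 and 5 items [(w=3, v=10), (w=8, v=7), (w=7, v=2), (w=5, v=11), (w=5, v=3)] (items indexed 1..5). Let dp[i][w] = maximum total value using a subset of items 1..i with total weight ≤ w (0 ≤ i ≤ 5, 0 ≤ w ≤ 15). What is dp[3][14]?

i\w   0   1   2   3   4   5   6   7   8   9  10  11  12  13  14  15
  0   0   0   0   0   0   0   0   0   0   0   0   0   0   0   0   0
  1   0   0   0  10  10  10  10  10  10  10  10  10  10  10  10  10
  2   0   0   0  10  10  10  10  10  10  10  10  17  17  17  17  17
  3   0   0   0  10  10  10  10  10  10  10  12  17  17  17  17  17
  4   0   0   0  10  10  11  11  11  21  21  21  21  21  21  21  23
  5   0   0   0  10  10  11  11  11  21  21  21  21  21  24  24  24

17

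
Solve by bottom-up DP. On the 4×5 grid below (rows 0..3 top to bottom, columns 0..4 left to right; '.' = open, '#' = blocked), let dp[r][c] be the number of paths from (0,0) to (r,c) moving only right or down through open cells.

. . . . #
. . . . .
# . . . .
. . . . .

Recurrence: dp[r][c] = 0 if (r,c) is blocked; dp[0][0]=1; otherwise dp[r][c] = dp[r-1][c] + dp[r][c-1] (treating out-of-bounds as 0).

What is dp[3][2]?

7

r\c   0   1   2   3   4
  0   1   1   1   1   0
  1   1   2   3   4   4
  2   0   2   5   9  13
  3   0   2   7  16  29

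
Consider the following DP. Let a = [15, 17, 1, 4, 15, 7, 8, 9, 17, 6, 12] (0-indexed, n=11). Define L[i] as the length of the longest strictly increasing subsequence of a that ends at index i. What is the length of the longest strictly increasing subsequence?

6

   i    0    1    2    3    4    5    6    7    8    9   10
a[i]   15   17    1    4   15    7    8    9   17    6   12
L[i]    1    2    1    2    3    3    4    5    6    3    6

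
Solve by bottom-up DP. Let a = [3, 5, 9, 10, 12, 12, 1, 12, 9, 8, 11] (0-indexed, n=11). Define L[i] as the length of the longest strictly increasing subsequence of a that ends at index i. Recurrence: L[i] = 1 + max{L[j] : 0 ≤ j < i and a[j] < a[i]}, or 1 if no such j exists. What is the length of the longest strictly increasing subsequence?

   i    0    1    2    3    4    5    6    7    8    9   10
a[i]    3    5    9   10   12   12    1   12    9    8   11
L[i]    1    2    3    4    5    5    1    5    3    3    5

5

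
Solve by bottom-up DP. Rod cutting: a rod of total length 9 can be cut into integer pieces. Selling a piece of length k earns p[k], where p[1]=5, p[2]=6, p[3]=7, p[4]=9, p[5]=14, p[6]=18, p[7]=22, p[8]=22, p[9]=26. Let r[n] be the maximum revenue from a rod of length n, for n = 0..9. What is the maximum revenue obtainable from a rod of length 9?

   n    0    1    2    3    4    5    6    7    8    9
r[n]    0    5   10   15   20   25   30   35   40   45

45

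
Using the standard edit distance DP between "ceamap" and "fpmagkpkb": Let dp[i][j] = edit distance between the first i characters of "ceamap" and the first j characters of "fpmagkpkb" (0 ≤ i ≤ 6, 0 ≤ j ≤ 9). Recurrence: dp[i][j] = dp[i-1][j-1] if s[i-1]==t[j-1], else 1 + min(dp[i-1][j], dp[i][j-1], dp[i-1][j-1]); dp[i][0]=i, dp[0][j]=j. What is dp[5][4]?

   ''  f  p  m  a  g  k  p  k  b
''  0  1  2  3  4  5  6  7  8  9
 c  1  1  2  3  4  5  6  7  8  9
 e  2  2  2  3  4  5  6  7  8  9
 a  3  3  3  3  3  4  5  6  7  8
 m  4  4  4  3  4  4  5  6  7  8
 a  5  5  5  4  3  4  5  6  7  8
 p  6  6  5  5  4  4  5  5  6  7

3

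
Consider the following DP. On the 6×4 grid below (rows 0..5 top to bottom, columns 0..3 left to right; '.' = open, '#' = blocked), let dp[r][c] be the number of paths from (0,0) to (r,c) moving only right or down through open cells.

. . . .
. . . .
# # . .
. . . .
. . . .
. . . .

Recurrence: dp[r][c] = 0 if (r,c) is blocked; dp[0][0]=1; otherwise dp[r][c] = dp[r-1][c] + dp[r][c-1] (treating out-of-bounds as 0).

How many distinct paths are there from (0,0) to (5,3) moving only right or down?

16

r\c   0   1   2   3
  0   1   1   1   1
  1   1   2   3   4
  2   0   0   3   7
  3   0   0   3  10
  4   0   0   3  13
  5   0   0   3  16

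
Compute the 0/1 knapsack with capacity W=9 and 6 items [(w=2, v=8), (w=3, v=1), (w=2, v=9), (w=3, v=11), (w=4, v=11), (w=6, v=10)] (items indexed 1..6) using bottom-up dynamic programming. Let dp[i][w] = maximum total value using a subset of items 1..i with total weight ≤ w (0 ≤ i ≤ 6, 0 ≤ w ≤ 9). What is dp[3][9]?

18

i\w   0   1   2   3   4   5   6   7   8   9
  0   0   0   0   0   0   0   0   0   0   0
  1   0   0   8   8   8   8   8   8   8   8
  2   0   0   8   8   8   9   9   9   9   9
  3   0   0   9   9  17  17  17  18  18  18
  4   0   0   9  11  17  20  20  28  28  28
  5   0   0   9  11  17  20  20  28  28  31
  6   0   0   9  11  17  20  20  28  28  31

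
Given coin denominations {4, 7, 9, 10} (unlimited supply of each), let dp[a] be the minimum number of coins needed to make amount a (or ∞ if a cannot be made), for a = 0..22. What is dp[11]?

 a  0  1  2  3  4  5  6  7  8  9 10 11 12 13 14 15 16 17 18 19 20 21 22
dp  0  -  -  -  1  -  -  1  2  1  1  2  3  2  2  3  2  2  2  2  2  3  3
(- denotes ∞ / unreachable)

2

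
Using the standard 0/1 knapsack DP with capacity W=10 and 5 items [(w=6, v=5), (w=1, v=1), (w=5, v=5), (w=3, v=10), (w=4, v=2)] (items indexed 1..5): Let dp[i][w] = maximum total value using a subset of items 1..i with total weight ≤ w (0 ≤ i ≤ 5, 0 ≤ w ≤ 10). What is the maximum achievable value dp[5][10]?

16

i\w   0   1   2   3   4   5   6   7   8   9  10
  0   0   0   0   0   0   0   0   0   0   0   0
  1   0   0   0   0   0   0   5   5   5   5   5
  2   0   1   1   1   1   1   5   6   6   6   6
  3   0   1   1   1   1   5   6   6   6   6   6
  4   0   1   1  10  11  11  11  11  15  16  16
  5   0   1   1  10  11  11  11  12  15  16  16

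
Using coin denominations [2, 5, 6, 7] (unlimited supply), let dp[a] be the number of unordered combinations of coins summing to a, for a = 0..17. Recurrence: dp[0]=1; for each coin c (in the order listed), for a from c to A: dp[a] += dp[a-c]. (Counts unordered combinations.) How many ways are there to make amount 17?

7

after  coin     0     1     2     3     4     5     6     7     8     9    10    11    12    13    14    15    16    17
          2     1     0     1     0     1     0     1     0     1     0     1     0     1     0     1     0     1     0
          5     1     0     1     0     1     1     1     1     1     1     2     1     2     1     2     2     2     2
          6     1     0     1     0     1     1     2     1     2     1     3     2     4     2     4     3     5     4
          7     1     0     1     0     1     1     2     2     2     2     3     3     5     4     6     5     7     7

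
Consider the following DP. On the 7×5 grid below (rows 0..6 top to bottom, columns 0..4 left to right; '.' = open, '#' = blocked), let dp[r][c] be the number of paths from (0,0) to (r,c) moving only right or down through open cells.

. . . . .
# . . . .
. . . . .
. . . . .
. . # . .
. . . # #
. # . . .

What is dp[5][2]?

r\c   0   1   2   3   4
  0   1   1   1   1   1
  1   0   1   2   3   4
  2   0   1   3   6  10
  3   0   1   4  10  20
  4   0   1   0  10  30
  5   0   1   1   0   0
  6   0   0   1   1   1

1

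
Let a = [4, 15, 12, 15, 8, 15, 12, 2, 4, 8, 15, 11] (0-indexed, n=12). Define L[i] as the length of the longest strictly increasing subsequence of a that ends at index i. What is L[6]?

   i    0    1    2    3    4    5    6    7    8    9   10   11
a[i]    4   15   12   15    8   15   12    2    4    8   15   11
L[i]    1    2    2    3    2    3    3    1    2    3    4    4

3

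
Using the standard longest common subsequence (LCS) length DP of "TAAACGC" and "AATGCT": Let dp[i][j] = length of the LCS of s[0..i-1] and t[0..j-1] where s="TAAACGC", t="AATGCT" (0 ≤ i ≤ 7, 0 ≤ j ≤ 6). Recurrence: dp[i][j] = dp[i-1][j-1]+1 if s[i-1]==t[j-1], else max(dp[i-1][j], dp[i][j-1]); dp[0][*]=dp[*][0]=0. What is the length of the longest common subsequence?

4

   ''  A  A  T  G  C  T
''  0  0  0  0  0  0  0
 T  0  0  0  1  1  1  1
 A  0  1  1  1  1  1  1
 A  0  1  2  2  2  2  2
 A  0  1  2  2  2  2  2
 C  0  1  2  2  2  3  3
 G  0  1  2  2  3  3  3
 C  0  1  2  2  3  4  4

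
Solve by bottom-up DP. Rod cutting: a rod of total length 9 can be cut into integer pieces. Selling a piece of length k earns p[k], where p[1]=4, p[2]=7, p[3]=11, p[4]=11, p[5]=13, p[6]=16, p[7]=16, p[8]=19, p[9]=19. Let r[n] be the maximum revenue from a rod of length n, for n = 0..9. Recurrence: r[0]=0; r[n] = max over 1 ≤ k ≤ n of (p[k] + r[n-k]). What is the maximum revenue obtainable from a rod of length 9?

   n    0    1    2    3    4    5    6    7    8    9
r[n]    0    4    8   12   16   20   24   28   32   36

36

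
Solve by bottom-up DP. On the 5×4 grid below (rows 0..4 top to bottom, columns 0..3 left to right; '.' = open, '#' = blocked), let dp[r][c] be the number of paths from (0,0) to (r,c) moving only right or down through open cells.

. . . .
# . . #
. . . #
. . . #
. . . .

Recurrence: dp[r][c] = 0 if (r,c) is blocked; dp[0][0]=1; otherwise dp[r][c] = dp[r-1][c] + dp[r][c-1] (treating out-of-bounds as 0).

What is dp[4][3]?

5

r\c   0   1   2   3
  0   1   1   1   1
  1   0   1   2   0
  2   0   1   3   0
  3   0   1   4   0
  4   0   1   5   5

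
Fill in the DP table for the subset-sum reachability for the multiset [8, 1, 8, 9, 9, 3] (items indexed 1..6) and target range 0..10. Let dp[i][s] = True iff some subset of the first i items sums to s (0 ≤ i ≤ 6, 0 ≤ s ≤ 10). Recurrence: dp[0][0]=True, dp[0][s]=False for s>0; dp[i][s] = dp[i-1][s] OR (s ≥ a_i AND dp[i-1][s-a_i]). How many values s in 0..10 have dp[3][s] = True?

i\s   0   1   2   3   4   5   6   7   8   9  10
  0   T   F   F   F   F   F   F   F   F   F   F
  1   T   F   F   F   F   F   F   F   T   F   F
  2   T   T   F   F   F   F   F   F   T   T   F
  3   T   T   F   F   F   F   F   F   T   T   F
  4   T   T   F   F   F   F   F   F   T   T   T
  5   T   T   F   F   F   F   F   F   T   T   T
  6   T   T   F   T   T   F   F   F   T   T   T

4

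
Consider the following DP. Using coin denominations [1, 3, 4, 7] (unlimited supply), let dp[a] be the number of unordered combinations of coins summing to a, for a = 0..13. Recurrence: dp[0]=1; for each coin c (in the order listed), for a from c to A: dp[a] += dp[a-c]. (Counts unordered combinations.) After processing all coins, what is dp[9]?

8

after  coin     0     1     2     3     4     5     6     7     8     9    10    11    12    13
          1     1     1     1     1     1     1     1     1     1     1     1     1     1     1
          3     1     1     1     2     2     2     3     3     3     4     4     4     5     5
          4     1     1     1     2     3     3     4     5     6     7     8     9    11    12
          7     1     1     1     2     3     3     4     6     7     8    10    12    14    16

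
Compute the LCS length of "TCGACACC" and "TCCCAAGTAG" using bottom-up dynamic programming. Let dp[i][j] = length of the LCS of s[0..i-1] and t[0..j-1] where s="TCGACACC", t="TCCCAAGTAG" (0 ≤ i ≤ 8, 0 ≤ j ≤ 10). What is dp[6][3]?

3

   ''  T  C  C  C  A  A  G  T  A  G
''  0  0  0  0  0  0  0  0  0  0  0
 T  0  1  1  1  1  1  1  1  1  1  1
 C  0  1  2  2  2  2  2  2  2  2  2
 G  0  1  2  2  2  2  2  3  3  3  3
 A  0  1  2  2  2  3  3  3  3  4  4
 C  0  1  2  3  3  3  3  3  3  4  4
 A  0  1  2  3  3  4  4  4  4  4  4
 C  0  1  2  3  4  4  4  4  4  4  4
 C  0  1  2  3  4  4  4  4  4  4  4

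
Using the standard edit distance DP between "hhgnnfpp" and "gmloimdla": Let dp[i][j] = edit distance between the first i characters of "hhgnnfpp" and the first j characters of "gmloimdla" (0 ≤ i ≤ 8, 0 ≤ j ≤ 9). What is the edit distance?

9

   ''  g  m  l  o  i  m  d  l  a
''  0  1  2  3  4  5  6  7  8  9
 h  1  1  2  3  4  5  6  7  8  9
 h  2  2  2  3  4  5  6  7  8  9
 g  3  2  3  3  4  5  6  7  8  9
 n  4  3  3  4  4  5  6  7  8  9
 n  5  4  4  4  5  5  6  7  8  9
 f  6  5  5  5  5  6  6  7  8  9
 p  7  6  6  6  6  6  7  7  8  9
 p  8  7  7  7  7  7  7  8  8  9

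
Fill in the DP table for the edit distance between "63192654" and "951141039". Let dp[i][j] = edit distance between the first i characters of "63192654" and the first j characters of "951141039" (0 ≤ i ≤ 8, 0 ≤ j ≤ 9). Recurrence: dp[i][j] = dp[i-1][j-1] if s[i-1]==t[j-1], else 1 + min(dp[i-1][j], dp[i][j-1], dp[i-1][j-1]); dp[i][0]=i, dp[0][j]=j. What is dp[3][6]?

5

   ''  9  5  1  1  4  1  0  3  9
''  0  1  2  3  4  5  6  7  8  9
 6  1  1  2  3  4  5  6  7  8  9
 3  2  2  2  3  4  5  6  7  7  8
 1  3  3  3  2  3  4  5  6  7  8
 9  4  3  4  3  3  4  5  6  7  7
 2  5  4  4  4  4  4  5  6  7  8
 6  6  5  5  5  5  5  5  6  7  8
 5  7  6  5  6  6  6  6  6  7  8
 4  8  7  6  6  7  6  7  7  7  8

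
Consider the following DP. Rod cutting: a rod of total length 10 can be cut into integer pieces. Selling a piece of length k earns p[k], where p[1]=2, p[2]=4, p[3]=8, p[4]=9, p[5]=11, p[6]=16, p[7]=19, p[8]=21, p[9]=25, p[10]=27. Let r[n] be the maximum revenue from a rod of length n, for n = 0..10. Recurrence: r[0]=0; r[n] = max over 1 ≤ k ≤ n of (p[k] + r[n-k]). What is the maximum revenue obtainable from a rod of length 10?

   n    0    1    2    3    4    5    6    7    8    9   10
r[n]    0    2    4    8   10   12   16   19   21   25   27

27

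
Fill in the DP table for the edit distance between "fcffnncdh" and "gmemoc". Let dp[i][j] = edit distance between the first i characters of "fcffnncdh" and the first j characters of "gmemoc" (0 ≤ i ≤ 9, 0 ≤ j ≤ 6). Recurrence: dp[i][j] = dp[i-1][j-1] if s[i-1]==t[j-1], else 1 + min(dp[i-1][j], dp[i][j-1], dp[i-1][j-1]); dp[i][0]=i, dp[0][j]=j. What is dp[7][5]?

   ''  g  m  e  m  o  c
''  0  1  2  3  4  5  6
 f  1  1  2  3  4  5  6
 c  2  2  2  3  4  5  5
 f  3  3  3  3  4  5  6
 f  4  4  4  4  4  5  6
 n  5  5  5  5  5  5  6
 n  6  6  6  6  6  6  6
 c  7  7  7  7  7  7  6
 d  8  8  8  8  8  8  7
 h  9  9  9  9  9  9  8

7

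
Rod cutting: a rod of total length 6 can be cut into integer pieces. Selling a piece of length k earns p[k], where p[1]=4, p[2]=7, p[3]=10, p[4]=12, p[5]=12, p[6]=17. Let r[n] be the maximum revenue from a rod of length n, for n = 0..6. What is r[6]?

24

   n    0    1    2    3    4    5    6
r[n]    0    4    8   12   16   20   24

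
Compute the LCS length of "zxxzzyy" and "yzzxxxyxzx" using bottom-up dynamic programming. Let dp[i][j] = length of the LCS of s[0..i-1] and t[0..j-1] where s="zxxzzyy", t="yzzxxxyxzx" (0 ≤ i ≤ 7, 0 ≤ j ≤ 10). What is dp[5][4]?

   ''  y  z  z  x  x  x  y  x  z  x
''  0  0  0  0  0  0  0  0  0  0  0
 z  0  0  1  1  1  1  1  1  1  1  1
 x  0  0  1  1  2  2  2  2  2  2  2
 x  0  0  1  1  2  3  3  3  3  3  3
 z  0  0  1  2  2  3  3  3  3  4  4
 z  0  0  1  2  2  3  3  3  3  4  4
 y  0  1  1  2  2  3  3  4  4  4  4
 y  0  1  1  2  2  3  3  4  4  4  4

2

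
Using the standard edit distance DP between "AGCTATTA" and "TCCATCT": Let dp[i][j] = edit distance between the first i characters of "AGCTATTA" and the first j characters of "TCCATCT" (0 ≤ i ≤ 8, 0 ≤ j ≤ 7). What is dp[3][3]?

2

   ''  T  C  C  A  T  C  T
''  0  1  2  3  4  5  6  7
 A  1  1  2  3  3  4  5  6
 G  2  2  2  3  4  4  5  6
 C  3  3  2  2  3  4  4  5
 T  4  3  3  3  3  3  4  4
 A  5  4  4  4  3  4  4  5
 T  6  5  5  5  4  3  4  4
 T  7  6  6  6  5  4  4  4
 A  8  7  7  7  6  5  5  5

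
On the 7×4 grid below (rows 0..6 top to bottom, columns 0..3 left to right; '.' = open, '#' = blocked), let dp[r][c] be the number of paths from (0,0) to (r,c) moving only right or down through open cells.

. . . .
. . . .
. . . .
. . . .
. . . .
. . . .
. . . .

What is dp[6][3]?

84

r\c   0   1   2   3
  0   1   1   1   1
  1   1   2   3   4
  2   1   3   6  10
  3   1   4  10  20
  4   1   5  15  35
  5   1   6  21  56
  6   1   7  28  84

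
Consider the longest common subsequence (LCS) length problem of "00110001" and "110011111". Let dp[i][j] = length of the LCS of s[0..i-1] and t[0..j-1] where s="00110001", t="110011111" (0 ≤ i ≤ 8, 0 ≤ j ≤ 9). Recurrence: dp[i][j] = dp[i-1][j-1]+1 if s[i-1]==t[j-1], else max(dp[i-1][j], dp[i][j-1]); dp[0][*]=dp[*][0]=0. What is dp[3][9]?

3

   ''  1  1  0  0  1  1  1  1  1
''  0  0  0  0  0  0  0  0  0  0
 0  0  0  0  1  1  1  1  1  1  1
 0  0  0  0  1  2  2  2  2  2  2
 1  0  1  1  1  2  3  3  3  3  3
 1  0  1  2  2  2  3  4  4  4  4
 0  0  1  2  3  3  3  4  4  4  4
 0  0  1  2  3  4  4  4  4  4  4
 0  0  1  2  3  4  4  4  4  4  4
 1  0  1  2  3  4  5  5  5  5  5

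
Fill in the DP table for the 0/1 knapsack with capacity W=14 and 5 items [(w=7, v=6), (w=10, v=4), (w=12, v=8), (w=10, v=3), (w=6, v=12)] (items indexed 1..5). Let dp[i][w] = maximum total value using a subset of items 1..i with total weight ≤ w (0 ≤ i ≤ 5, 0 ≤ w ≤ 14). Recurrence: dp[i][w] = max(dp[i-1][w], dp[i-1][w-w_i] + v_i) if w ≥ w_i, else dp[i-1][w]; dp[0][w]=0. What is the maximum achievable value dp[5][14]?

18

i\w   0   1   2   3   4   5   6   7   8   9  10  11  12  13  14
  0   0   0   0   0   0   0   0   0   0   0   0   0   0   0   0
  1   0   0   0   0   0   0   0   6   6   6   6   6   6   6   6
  2   0   0   0   0   0   0   0   6   6   6   6   6   6   6   6
  3   0   0   0   0   0   0   0   6   6   6   6   6   8   8   8
  4   0   0   0   0   0   0   0   6   6   6   6   6   8   8   8
  5   0   0   0   0   0   0  12  12  12  12  12  12  12  18  18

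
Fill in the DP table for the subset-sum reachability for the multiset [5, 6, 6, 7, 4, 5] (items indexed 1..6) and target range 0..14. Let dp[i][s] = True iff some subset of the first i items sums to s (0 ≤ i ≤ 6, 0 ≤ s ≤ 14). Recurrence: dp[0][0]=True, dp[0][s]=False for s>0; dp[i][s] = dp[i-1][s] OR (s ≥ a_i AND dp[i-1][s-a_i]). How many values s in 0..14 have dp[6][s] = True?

i\s   0   1   2   3   4   5   6   7   8   9  10  11  12  13  14
  0   T   F   F   F   F   F   F   F   F   F   F   F   F   F   F
  1   T   F   F   F   F   T   F   F   F   F   F   F   F   F   F
  2   T   F   F   F   F   T   T   F   F   F   F   T   F   F   F
  3   T   F   F   F   F   T   T   F   F   F   F   T   T   F   F
  4   T   F   F   F   F   T   T   T   F   F   F   T   T   T   F
  5   T   F   F   F   T   T   T   T   F   T   T   T   T   T   F
  6   T   F   F   F   T   T   T   T   F   T   T   T   T   T   T

11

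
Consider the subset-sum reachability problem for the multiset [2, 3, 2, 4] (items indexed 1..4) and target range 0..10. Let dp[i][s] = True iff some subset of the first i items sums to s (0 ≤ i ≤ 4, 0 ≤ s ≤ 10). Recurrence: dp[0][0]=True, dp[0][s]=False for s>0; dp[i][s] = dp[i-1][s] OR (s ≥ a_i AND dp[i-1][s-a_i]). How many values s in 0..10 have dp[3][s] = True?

i\s   0   1   2   3   4   5   6   7   8   9  10
  0   T   F   F   F   F   F   F   F   F   F   F
  1   T   F   T   F   F   F   F   F   F   F   F
  2   T   F   T   T   F   T   F   F   F   F   F
  3   T   F   T   T   T   T   F   T   F   F   F
  4   T   F   T   T   T   T   T   T   T   T   F

6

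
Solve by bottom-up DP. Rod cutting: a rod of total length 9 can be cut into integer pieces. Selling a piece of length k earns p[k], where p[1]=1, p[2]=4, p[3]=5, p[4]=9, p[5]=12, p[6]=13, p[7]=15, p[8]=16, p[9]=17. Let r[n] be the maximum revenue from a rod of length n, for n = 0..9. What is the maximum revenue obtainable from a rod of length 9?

21

   n    0    1    2    3    4    5    6    7    8    9
r[n]    0    1    4    5    9   12   13   16   18   21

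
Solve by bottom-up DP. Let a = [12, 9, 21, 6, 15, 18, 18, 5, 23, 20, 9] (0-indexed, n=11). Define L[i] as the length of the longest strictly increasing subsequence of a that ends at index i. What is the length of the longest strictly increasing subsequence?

4

   i    0    1    2    3    4    5    6    7    8    9   10
a[i]   12    9   21    6   15   18   18    5   23   20    9
L[i]    1    1    2    1    2    3    3    1    4    4    2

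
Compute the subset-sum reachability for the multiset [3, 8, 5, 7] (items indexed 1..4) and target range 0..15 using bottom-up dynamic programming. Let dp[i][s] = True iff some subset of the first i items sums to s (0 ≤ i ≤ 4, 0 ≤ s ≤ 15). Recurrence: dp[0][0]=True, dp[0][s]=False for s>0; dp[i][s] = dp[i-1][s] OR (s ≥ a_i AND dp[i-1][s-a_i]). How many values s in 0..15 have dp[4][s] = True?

i\s   0   1   2   3   4   5   6   7   8   9  10  11  12  13  14  15
  0   T   F   F   F   F   F   F   F   F   F   F   F   F   F   F   F
  1   T   F   F   T   F   F   F   F   F   F   F   F   F   F   F   F
  2   T   F   F   T   F   F   F   F   T   F   F   T   F   F   F   F
  3   T   F   F   T   F   T   F   F   T   F   F   T   F   T   F   F
  4   T   F   F   T   F   T   F   T   T   F   T   T   T   T   F   T

10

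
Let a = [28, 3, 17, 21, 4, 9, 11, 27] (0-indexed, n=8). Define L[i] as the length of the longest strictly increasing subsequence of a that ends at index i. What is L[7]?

   i    0    1    2    3    4    5    6    7
a[i]   28    3   17   21    4    9   11   27
L[i]    1    1    2    3    2    3    4    5

5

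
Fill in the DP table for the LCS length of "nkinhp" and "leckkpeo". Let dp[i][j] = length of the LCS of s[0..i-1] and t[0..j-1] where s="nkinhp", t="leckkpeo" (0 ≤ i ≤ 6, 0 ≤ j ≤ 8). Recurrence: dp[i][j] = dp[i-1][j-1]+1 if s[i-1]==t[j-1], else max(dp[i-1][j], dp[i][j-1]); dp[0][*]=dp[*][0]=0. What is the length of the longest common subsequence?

2

   ''  l  e  c  k  k  p  e  o
''  0  0  0  0  0  0  0  0  0
 n  0  0  0  0  0  0  0  0  0
 k  0  0  0  0  1  1  1  1  1
 i  0  0  0  0  1  1  1  1  1
 n  0  0  0  0  1  1  1  1  1
 h  0  0  0  0  1  1  1  1  1
 p  0  0  0  0  1  1  2  2  2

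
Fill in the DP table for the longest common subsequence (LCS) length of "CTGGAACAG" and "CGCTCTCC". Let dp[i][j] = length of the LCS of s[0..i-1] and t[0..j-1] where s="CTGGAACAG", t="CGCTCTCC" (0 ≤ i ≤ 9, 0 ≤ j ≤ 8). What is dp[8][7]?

3

   ''  C  G  C  T  C  T  C  C
''  0  0  0  0  0  0  0  0  0
 C  0  1  1  1  1  1  1  1  1
 T  0  1  1  1  2  2  2  2  2
 G  0  1  2  2  2  2  2  2  2
 G  0  1  2  2  2  2  2  2  2
 A  0  1  2  2  2  2  2  2  2
 A  0  1  2  2  2  2  2  2  2
 C  0  1  2  3  3  3  3  3  3
 A  0  1  2  3  3  3  3  3  3
 G  0  1  2  3  3  3  3  3  3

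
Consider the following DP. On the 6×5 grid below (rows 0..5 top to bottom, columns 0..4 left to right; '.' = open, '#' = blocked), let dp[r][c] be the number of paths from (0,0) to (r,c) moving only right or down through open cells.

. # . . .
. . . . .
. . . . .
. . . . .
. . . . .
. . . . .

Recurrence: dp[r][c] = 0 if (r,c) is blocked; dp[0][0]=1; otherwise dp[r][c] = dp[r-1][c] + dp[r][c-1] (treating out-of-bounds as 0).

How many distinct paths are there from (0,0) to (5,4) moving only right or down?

r\c   0   1   2   3   4
  0   1   0   0   0   0
  1   1   1   1   1   1
  2   1   2   3   4   5
  3   1   3   6  10  15
  4   1   4  10  20  35
  5   1   5  15  35  70

70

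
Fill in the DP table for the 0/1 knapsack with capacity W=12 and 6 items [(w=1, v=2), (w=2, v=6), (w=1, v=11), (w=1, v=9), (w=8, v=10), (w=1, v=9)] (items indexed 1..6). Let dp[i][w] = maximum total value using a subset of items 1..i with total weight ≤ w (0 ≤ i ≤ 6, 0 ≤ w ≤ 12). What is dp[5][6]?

i\w   0   1   2   3   4   5   6   7   8   9  10  11  12
  0   0   0   0   0   0   0   0   0   0   0   0   0   0
  1   0   2   2   2   2   2   2   2   2   2   2   2   2
  2   0   2   6   8   8   8   8   8   8   8   8   8   8
  3   0  11  13  17  19  19  19  19  19  19  19  19  19
  4   0  11  20  22  26  28  28  28  28  28  28  28  28
  5   0  11  20  22  26  28  28  28  28  28  30  32  36
  6   0  11  20  29  31  35  37  37  37  37  37  39  41

28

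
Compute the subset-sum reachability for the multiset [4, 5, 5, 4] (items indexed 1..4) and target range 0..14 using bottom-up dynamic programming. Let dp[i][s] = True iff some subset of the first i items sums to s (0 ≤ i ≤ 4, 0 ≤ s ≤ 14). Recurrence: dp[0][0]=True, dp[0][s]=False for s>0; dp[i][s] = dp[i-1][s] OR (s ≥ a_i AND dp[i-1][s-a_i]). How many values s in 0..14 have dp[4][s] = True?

8

i\s   0   1   2   3   4   5   6   7   8   9  10  11  12  13  14
  0   T   F   F   F   F   F   F   F   F   F   F   F   F   F   F
  1   T   F   F   F   T   F   F   F   F   F   F   F   F   F   F
  2   T   F   F   F   T   T   F   F   F   T   F   F   F   F   F
  3   T   F   F   F   T   T   F   F   F   T   T   F   F   F   T
  4   T   F   F   F   T   T   F   F   T   T   T   F   F   T   T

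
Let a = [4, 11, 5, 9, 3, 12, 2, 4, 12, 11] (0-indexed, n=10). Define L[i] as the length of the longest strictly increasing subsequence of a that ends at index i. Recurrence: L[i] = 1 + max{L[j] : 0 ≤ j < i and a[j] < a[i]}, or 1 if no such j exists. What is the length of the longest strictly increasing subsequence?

   i    0    1    2    3    4    5    6    7    8    9
a[i]    4   11    5    9    3   12    2    4   12   11
L[i]    1    2    2    3    1    4    1    2    4    4

4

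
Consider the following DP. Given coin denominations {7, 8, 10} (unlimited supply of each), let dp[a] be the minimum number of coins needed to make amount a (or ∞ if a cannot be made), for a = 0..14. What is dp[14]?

2

 a  0  1  2  3  4  5  6  7  8  9 10 11 12 13 14
dp  0  -  -  -  -  -  -  1  1  -  1  -  -  -  2
(- denotes ∞ / unreachable)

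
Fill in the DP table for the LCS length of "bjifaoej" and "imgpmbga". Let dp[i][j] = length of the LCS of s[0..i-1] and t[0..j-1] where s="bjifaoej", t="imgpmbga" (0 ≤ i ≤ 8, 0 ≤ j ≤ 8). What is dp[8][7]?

1

   ''  i  m  g  p  m  b  g  a
''  0  0  0  0  0  0  0  0  0
 b  0  0  0  0  0  0  1  1  1
 j  0  0  0  0  0  0  1  1  1
 i  0  1  1  1  1  1  1  1  1
 f  0  1  1  1  1  1  1  1  1
 a  0  1  1  1  1  1  1  1  2
 o  0  1  1  1  1  1  1  1  2
 e  0  1  1  1  1  1  1  1  2
 j  0  1  1  1  1  1  1  1  2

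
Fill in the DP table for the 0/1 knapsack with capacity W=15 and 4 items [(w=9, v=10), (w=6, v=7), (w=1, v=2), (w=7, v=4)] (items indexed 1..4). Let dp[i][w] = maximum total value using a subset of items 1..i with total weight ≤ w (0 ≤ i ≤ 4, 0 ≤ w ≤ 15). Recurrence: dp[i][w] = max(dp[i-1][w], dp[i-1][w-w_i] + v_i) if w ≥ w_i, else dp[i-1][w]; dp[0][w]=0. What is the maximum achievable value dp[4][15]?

17

i\w   0   1   2   3   4   5   6   7   8   9  10  11  12  13  14  15
  0   0   0   0   0   0   0   0   0   0   0   0   0   0   0   0   0
  1   0   0   0   0   0   0   0   0   0  10  10  10  10  10  10  10
  2   0   0   0   0   0   0   7   7   7  10  10  10  10  10  10  17
  3   0   2   2   2   2   2   7   9   9  10  12  12  12  12  12  17
  4   0   2   2   2   2   2   7   9   9  10  12  12  12  12  13  17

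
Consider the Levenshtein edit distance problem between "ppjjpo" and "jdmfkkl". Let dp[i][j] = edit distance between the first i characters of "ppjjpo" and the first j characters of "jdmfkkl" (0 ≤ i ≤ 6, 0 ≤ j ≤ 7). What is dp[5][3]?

4

   ''  j  d  m  f  k  k  l
''  0  1  2  3  4  5  6  7
 p  1  1  2  3  4  5  6  7
 p  2  2  2  3  4  5  6  7
 j  3  2  3  3  4  5  6  7
 j  4  3  3  4  4  5  6  7
 p  5  4  4  4  5  5  6  7
 o  6  5  5  5  5  6  6  7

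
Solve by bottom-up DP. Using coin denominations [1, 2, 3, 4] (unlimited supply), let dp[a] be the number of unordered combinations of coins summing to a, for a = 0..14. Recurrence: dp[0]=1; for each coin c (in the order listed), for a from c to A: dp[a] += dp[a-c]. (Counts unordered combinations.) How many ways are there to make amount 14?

after  coin     0     1     2     3     4     5     6     7     8     9    10    11    12    13    14
          1     1     1     1     1     1     1     1     1     1     1     1     1     1     1     1
          2     1     1     2     2     3     3     4     4     5     5     6     6     7     7     8
          3     1     1     2     3     4     5     7     8    10    12    14    16    19    21    24
          4     1     1     2     3     5     6     9    11    15    18    23    27    34    39    47

47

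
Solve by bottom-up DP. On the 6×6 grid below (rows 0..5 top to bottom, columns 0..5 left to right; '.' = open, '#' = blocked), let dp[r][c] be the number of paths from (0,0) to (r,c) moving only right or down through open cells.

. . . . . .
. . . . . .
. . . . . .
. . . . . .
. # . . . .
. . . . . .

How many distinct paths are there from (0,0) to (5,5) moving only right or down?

227

r\c   0   1   2   3   4   5
  0   1   1   1   1   1   1
  1   1   2   3   4   5   6
  2   1   3   6  10  15  21
  3   1   4  10  20  35  56
  4   1   0  10  30  65 121
  5   1   1  11  41 106 227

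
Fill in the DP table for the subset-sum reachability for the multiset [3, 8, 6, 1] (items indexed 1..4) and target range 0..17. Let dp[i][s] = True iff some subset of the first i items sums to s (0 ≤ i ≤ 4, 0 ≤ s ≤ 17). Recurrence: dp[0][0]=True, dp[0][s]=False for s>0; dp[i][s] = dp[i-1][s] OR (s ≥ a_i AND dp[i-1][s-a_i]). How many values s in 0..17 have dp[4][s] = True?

14

i\s   0   1   2   3   4   5   6   7   8   9  10  11  12  13  14  15  16  17
  0   T   F   F   F   F   F   F   F   F   F   F   F   F   F   F   F   F   F
  1   T   F   F   T   F   F   F   F   F   F   F   F   F   F   F   F   F   F
  2   T   F   F   T   F   F   F   F   T   F   F   T   F   F   F   F   F   F
  3   T   F   F   T   F   F   T   F   T   T   F   T   F   F   T   F   F   T
  4   T   T   F   T   T   F   T   T   T   T   T   T   T   F   T   T   F   T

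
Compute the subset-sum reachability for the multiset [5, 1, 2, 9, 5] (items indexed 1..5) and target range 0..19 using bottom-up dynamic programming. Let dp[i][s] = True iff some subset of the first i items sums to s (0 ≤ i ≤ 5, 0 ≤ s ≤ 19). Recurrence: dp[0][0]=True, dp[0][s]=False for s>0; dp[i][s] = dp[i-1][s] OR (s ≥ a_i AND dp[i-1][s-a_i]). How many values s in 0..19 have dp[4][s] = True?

16

i\s   0   1   2   3   4   5   6   7   8   9  10  11  12  13  14  15  16  17  18  19
  0   T   F   F   F   F   F   F   F   F   F   F   F   F   F   F   F   F   F   F   F
  1   T   F   F   F   F   T   F   F   F   F   F   F   F   F   F   F   F   F   F   F
  2   T   T   F   F   F   T   T   F   F   F   F   F   F   F   F   F   F   F   F   F
  3   T   T   T   T   F   T   T   T   T   F   F   F   F   F   F   F   F   F   F   F
  4   T   T   T   T   F   T   T   T   T   T   T   T   T   F   T   T   T   T   F   F
  5   T   T   T   T   F   T   T   T   T   T   T   T   T   T   T   T   T   T   F   T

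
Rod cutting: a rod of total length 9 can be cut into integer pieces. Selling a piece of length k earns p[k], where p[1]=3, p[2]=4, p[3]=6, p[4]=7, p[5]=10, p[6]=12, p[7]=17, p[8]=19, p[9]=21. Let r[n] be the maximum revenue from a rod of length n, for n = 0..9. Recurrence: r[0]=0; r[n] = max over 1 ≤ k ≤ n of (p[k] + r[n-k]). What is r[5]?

   n    0    1    2    3    4    5    6    7    8    9
r[n]    0    3    6    9   12   15   18   21   24   27

15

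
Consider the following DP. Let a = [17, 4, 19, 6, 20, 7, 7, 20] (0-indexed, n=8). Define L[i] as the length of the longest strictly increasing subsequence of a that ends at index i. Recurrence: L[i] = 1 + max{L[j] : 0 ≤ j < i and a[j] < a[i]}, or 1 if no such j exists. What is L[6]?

3

   i    0    1    2    3    4    5    6    7
a[i]   17    4   19    6   20    7    7   20
L[i]    1    1    2    2    3    3    3    4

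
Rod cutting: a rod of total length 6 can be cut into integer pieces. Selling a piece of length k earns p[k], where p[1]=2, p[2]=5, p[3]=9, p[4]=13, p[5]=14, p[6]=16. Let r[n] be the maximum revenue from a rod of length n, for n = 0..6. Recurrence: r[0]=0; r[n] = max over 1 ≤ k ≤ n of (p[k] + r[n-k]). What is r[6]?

18

   n    0    1    2    3    4    5    6
r[n]    0    2    5    9   13   15   18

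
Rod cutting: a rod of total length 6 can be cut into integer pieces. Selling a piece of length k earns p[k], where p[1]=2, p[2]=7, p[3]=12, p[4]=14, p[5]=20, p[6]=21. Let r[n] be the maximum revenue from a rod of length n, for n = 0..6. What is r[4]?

14

   n    0    1    2    3    4    5    6
r[n]    0    2    7   12   14   20   24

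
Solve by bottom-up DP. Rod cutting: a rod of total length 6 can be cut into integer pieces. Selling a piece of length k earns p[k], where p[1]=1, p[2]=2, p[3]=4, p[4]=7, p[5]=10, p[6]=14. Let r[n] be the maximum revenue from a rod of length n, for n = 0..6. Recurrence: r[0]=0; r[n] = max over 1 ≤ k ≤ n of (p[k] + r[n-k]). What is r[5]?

   n    0    1    2    3    4    5    6
r[n]    0    1    2    4    7   10   14

10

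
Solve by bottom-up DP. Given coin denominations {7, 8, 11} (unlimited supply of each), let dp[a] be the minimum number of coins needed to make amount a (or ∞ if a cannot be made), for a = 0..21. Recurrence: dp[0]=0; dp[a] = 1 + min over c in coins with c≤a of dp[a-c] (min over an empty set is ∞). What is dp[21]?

3

 a  0  1  2  3  4  5  6  7  8  9 10 11 12 13 14 15 16 17 18 19 20 21
dp  0  -  -  -  -  -  -  1  1  -  -  1  -  -  2  2  2  -  2  2  -  3
(- denotes ∞ / unreachable)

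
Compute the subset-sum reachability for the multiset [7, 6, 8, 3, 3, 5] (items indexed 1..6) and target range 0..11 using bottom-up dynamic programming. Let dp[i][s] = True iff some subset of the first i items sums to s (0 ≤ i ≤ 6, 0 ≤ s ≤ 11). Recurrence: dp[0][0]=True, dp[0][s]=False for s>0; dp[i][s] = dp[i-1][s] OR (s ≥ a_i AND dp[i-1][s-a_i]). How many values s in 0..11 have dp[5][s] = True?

8

i\s   0   1   2   3   4   5   6   7   8   9  10  11
  0   T   F   F   F   F   F   F   F   F   F   F   F
  1   T   F   F   F   F   F   F   T   F   F   F   F
  2   T   F   F   F   F   F   T   T   F   F   F   F
  3   T   F   F   F   F   F   T   T   T   F   F   F
  4   T   F   F   T   F   F   T   T   T   T   T   T
  5   T   F   F   T   F   F   T   T   T   T   T   T
  6   T   F   F   T   F   T   T   T   T   T   T   T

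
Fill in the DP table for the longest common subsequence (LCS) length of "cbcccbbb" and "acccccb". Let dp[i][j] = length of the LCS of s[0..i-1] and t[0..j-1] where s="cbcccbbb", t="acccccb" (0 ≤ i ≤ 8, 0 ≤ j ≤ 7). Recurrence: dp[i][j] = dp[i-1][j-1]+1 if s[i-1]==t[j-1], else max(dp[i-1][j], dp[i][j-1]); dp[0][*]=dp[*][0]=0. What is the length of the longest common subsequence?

5

   ''  a  c  c  c  c  c  b
''  0  0  0  0  0  0  0  0
 c  0  0  1  1  1  1  1  1
 b  0  0  1  1  1  1  1  2
 c  0  0  1  2  2  2  2  2
 c  0  0  1  2  3  3  3  3
 c  0  0  1  2  3  4  4  4
 b  0  0  1  2  3  4  4  5
 b  0  0  1  2  3  4  4  5
 b  0  0  1  2  3  4  4  5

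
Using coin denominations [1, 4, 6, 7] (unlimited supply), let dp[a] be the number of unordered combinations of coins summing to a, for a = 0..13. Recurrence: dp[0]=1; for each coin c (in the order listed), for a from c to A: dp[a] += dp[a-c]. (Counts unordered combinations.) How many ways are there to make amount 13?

10

after  coin     0     1     2     3     4     5     6     7     8     9    10    11    12    13
          1     1     1     1     1     1     1     1     1     1     1     1     1     1     1
          4     1     1     1     1     2     2     2     2     3     3     3     3     4     4
          6     1     1     1     1     2     2     3     3     4     4     5     5     7     7
          7     1     1     1     1     2     2     3     4     5     5     6     7     9    10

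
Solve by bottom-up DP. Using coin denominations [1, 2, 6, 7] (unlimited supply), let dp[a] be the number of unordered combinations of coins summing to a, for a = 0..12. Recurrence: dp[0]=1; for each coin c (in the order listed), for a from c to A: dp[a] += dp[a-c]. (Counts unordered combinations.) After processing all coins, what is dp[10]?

after  coin     0     1     2     3     4     5     6     7     8     9    10    11    12
          1     1     1     1     1     1     1     1     1     1     1     1     1     1
          2     1     1     2     2     3     3     4     4     5     5     6     6     7
          6     1     1     2     2     3     3     5     5     7     7     9     9    12
          7     1     1     2     2     3     3     5     6     8     9    11    12    15

11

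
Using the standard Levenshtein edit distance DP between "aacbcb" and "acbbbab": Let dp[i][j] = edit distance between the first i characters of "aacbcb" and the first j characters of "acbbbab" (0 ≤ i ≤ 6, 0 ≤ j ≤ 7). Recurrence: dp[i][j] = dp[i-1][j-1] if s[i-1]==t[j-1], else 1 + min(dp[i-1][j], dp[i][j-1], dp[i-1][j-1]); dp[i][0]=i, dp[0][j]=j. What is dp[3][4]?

3

   ''  a  c  b  b  b  a  b
''  0  1  2  3  4  5  6  7
 a  1  0  1  2  3  4  5  6
 a  2  1  1  2  3  4  4  5
 c  3  2  1  2  3  4  5  5
 b  4  3  2  1  2  3  4  5
 c  5  4  3  2  2  3  4  5
 b  6  5  4  3  2  2  3  4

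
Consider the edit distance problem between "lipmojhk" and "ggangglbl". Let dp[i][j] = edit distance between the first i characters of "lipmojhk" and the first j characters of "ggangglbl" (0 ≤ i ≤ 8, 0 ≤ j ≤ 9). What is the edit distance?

   ''  g  g  a  n  g  g  l  b  l
''  0  1  2  3  4  5  6  7  8  9
 l  1  1  2  3  4  5  6  6  7  8
 i  2  2  2  3  4  5  6  7  7  8
 p  3  3  3  3  4  5  6  7  8  8
 m  4  4  4  4  4  5  6  7  8  9
 o  5  5  5  5  5  5  6  7  8  9
 j  6  6  6  6  6  6  6  7  8  9
 h  7  7  7  7  7  7  7  7  8  9
 k  8  8  8  8  8  8  8  8  8  9

9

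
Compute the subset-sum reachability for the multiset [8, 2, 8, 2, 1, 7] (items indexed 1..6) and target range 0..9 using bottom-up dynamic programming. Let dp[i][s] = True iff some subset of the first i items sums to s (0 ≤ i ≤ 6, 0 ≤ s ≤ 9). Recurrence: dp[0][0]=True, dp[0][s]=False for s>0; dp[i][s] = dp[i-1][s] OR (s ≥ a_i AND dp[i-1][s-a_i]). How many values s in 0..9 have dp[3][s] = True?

i\s   0   1   2   3   4   5   6   7   8   9
  0   T   F   F   F   F   F   F   F   F   F
  1   T   F   F   F   F   F   F   F   T   F
  2   T   F   T   F   F   F   F   F   T   F
  3   T   F   T   F   F   F   F   F   T   F
  4   T   F   T   F   T   F   F   F   T   F
  5   T   T   T   T   T   T   F   F   T   T
  6   T   T   T   T   T   T   F   T   T   T

3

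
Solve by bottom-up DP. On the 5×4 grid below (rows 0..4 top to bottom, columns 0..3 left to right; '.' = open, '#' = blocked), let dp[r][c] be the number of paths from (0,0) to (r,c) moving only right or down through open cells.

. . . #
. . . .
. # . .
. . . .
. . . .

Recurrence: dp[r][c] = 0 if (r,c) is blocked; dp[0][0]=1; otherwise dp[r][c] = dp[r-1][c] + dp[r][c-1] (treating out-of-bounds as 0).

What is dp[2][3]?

r\c   0   1   2   3
  0   1   1   1   0
  1   1   2   3   3
  2   1   0   3   6
  3   1   1   4  10
  4   1   2   6  16

6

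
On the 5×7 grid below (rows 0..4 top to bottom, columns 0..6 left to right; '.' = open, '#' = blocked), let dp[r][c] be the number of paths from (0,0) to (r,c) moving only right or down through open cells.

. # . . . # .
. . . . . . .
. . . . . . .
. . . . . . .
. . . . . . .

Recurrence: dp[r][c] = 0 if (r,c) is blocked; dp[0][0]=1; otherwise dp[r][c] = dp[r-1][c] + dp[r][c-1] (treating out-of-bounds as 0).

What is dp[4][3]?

r\c   0   1   2   3   4   5   6
  0   1   0   0   0   0   0   0
  1   1   1   1   1   1   1   1
  2   1   2   3   4   5   6   7
  3   1   3   6  10  15  21  28
  4   1   4  10  20  35  56  84

20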